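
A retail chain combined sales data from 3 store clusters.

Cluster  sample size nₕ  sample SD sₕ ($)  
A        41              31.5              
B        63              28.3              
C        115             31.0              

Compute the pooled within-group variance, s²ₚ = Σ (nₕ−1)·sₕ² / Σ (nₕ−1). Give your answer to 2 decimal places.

A: (41−1)·31.5² = 40·992.25 = 39690
B: (63−1)·28.3² = 62·800.89 = 49655.18
C: (115−1)·31.0² = 114·961 = 109554
Numerator = 198899.18; denominator = Σ(nₕ−1) = 216.
s²ₚ = 198899.18/216 = 920.8295... → 920.83.

920.83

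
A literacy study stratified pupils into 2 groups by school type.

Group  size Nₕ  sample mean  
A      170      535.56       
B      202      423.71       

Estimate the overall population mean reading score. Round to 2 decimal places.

x̄_st = (Σ Nₕx̄ₕ) / (Σ Nₕ) = (170·535.56 + 202·423.71) / 372
= 176634.62 / 372 = 474.8242... → 474.82.

474.82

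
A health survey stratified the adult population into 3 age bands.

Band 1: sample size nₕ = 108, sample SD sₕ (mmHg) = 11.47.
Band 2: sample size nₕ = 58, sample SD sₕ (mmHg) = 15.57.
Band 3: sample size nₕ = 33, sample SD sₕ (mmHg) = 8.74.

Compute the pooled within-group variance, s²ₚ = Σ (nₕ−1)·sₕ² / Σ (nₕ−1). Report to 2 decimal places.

Degrees of freedom: 107 + 57 + 32 = 196.
Σ(nₕ−1)sₕ² = 107·131.5609 + 57·242.4249 + 32·76.3876 = 30339.6388.
s²ₚ = 30339.6388 / 196 = 154.7941... → 154.79.

154.79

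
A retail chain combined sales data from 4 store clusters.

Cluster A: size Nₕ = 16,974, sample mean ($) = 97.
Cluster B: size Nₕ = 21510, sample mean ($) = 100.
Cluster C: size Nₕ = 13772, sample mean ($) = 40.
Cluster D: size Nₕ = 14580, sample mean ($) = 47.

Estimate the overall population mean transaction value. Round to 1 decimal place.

x̄_st = (Σ Nₕx̄ₕ) / (Σ Nₕ) = (16974·97 + 21510·100 + 13772·40 + 14580·47) / 66836
= 5033618 / 66836 = 75.313... → 75.3.

75.3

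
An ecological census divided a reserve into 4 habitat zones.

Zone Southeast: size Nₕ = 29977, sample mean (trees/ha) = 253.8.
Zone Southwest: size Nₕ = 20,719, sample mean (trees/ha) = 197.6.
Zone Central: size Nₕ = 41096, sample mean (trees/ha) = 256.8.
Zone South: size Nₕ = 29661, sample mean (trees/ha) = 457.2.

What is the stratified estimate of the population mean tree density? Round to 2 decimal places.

294.90

x̄_st = (Σ Nₕx̄ₕ) / (Σ Nₕ) = (29977·253.8 + 20719·197.6 + 41096·256.8 + 29661·457.2) / 121453
= 35816699 / 121453 = 294.9017... → 294.90.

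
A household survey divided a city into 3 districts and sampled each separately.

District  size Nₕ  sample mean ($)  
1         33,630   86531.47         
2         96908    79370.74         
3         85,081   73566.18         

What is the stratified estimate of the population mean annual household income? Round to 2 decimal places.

N = 33630 + 96908 + 85081 = 215619.
Weight each subgroup mean by Nₕ/N and sum.
Σ Nₕx̄ₕ = 33630·86531.47 + 96908·79370.74 + 85081·73566.18 = 2910053336.1 + 7691659671.92 + 6259084160.58 = 16860797168.6.
Divide by N: 16860797168.6 / 215619 = 78197.1773... → 78197.18.

78197.18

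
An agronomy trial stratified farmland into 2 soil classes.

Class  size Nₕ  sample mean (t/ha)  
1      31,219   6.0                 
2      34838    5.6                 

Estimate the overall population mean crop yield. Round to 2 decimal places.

5.79

x̄_st = (Σ Nₕx̄ₕ) / (Σ Nₕ) = (31219·6.0 + 34838·5.6) / 66057
= 382406.8 / 66057 = 5.7890... → 5.79.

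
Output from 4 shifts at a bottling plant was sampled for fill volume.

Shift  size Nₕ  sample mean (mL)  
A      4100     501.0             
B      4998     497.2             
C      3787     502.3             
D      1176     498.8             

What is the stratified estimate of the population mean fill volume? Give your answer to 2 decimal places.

499.82

N = 14061; weights Wₕ = Nₕ/N = (0.2916, 0.3555, 0.2693, 0.0836).
x̄_st = Σ Wₕ·x̄ₕ = 0.2916·501.0 + 0.3555·497.2 + 0.2693·502.3 + 0.0836·498.8 ≈ 499.8154...
→ 499.82.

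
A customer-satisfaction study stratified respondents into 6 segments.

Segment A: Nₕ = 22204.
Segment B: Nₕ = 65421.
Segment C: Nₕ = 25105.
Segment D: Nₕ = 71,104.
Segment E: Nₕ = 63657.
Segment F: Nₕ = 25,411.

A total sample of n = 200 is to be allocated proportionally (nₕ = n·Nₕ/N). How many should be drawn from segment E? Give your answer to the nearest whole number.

47

N = 22204 + 65421 + 25105 + 71104 + 63657 + 25411 = 272902.
n_E = 200·63657/272902 = 46.652... → 47.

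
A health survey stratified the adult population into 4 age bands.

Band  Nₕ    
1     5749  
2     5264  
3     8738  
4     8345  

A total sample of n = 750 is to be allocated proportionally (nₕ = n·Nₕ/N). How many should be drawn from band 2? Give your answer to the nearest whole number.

141

N = 5749 + 5264 + 8738 + 8345 = 28096.
n_2 = 750·5264/28096 = 140.518... → 141.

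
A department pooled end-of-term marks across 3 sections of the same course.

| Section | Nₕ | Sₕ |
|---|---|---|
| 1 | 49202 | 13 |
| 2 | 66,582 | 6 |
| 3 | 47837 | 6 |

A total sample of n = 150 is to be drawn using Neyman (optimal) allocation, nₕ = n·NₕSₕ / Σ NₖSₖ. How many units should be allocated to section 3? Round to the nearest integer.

Σ NₕSₕ = 49202·13 + 66582·6 + 47837·6 = 1326140.
Share for 3: 287022/1326140 = 0.21643.
n_3 = 150 × 0.21643 = 32.465... → 32.

32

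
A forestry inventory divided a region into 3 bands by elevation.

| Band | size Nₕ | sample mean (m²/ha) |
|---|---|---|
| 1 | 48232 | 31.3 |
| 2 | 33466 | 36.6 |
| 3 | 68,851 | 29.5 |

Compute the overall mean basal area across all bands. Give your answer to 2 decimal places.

31.65

N = 150549; weights Wₕ = Nₕ/N = (0.3204, 0.2223, 0.4573).
x̄_st = Σ Wₕ·x̄ₕ = 0.3204·31.3 + 0.2223·36.6 + 0.4573·29.5 ≈ 31.6550...
→ 31.65.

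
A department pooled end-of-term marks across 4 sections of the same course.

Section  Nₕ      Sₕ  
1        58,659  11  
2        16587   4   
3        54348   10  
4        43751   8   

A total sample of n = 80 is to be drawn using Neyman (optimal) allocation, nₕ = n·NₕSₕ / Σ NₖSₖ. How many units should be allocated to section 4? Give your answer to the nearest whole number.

1: NₕSₕ = 58659·11 = 645249
2: NₕSₕ = 16587·4 = 66348
3: NₕSₕ = 54348·10 = 543480
4: NₕSₕ = 43751·8 = 350008
Σ NₕSₕ = 1605085.
n_4 = 80·350008/1605085 = 17.445... → 17.

17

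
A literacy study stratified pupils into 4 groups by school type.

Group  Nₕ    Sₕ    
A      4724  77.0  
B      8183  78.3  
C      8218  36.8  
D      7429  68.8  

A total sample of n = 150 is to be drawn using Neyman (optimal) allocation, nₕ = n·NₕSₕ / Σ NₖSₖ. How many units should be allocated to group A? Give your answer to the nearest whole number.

A: NₕSₕ = 4724·77.0 = 363748
B: NₕSₕ = 8183·78.3 = 640728.9
C: NₕSₕ = 8218·36.8 = 302422.4
D: NₕSₕ = 7429·68.8 = 511115.2
Σ NₕSₕ = 1818014.5.
n_A = 150·363748/1818014.5 = 30.012... → 30.

30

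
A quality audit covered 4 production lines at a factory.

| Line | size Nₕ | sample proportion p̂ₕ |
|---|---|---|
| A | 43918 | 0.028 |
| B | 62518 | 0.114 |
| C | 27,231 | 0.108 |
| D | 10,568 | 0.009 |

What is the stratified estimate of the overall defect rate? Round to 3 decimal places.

0.079

N = 43918 + 62518 + 27231 + 10568 = 144235.
Overall proportion = Σ (Nₕ/N)·p̂ₕ.
Σ Nₕp̂ₕ = 1229.704 + 7127.052 + 2940.948 + 95.112 = 11392.816.
11392.816 / 144235 = 0.07899... → 0.079.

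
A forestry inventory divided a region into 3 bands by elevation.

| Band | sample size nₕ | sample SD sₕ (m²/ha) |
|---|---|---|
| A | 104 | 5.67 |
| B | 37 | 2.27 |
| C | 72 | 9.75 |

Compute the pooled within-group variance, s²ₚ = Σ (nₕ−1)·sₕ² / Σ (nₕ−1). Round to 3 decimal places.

48.792

A: (104−1)·5.67² = 103·32.1489 = 3311.3367
B: (37−1)·2.27² = 36·5.1529 = 185.5044
C: (72−1)·9.75² = 71·95.0625 = 6749.4375
Numerator = 10246.2786; denominator = Σ(nₕ−1) = 210.
s²ₚ = 10246.2786/210 = 48.79180... → 48.792.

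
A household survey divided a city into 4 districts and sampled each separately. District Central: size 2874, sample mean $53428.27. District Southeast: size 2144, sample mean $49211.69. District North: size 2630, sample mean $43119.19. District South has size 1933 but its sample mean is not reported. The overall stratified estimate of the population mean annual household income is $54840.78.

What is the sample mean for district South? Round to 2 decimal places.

79132.61

N = 2874 + 2144 + 2630 + 1933 = 9581.
Overall total = μ·N = 54840.78·9581 = 525429513.18.
Subtract the known strata: 2874·53428.27 + 2144·49211.69 + 2630·43119.19 = 372466181.04.
Remaining total for district South: 525429513.18 − 372466181.04 = 152963332.14.
Divide by its size: 152963332.14 / 1933 = 79132.6085... → 79132.61.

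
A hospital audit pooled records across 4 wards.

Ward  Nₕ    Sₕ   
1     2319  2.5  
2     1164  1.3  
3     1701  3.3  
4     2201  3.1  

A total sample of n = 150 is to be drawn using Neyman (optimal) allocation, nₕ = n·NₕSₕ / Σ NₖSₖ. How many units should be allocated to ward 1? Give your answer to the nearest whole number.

44

Σ NₕSₕ = 2319·2.5 + 1164·1.3 + 1701·3.3 + 2201·3.1 = 19747.1.
Share for 1: 5797.5/19747.1 = 0.29359.
n_1 = 150 × 0.29359 = 44.038... → 44.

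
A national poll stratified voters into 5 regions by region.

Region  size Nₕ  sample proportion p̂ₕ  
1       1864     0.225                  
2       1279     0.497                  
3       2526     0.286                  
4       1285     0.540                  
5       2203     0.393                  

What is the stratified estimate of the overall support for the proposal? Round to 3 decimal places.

N = 1864 + 1279 + 2526 + 1285 + 2203 = 9157.
Overall proportion = Σ (Nₕ/N)·p̂ₕ.
Σ Nₕp̂ₕ = 419.4 + 635.663 + 722.436 + 693.9 + 865.779 = 3337.178.
3337.178 / 9157 = 0.36444... → 0.364.

0.364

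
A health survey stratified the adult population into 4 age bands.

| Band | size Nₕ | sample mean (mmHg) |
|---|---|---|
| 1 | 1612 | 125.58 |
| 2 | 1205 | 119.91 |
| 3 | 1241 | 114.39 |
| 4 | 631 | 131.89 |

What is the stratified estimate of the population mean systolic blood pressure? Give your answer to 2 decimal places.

N = 4689; weights Wₕ = Nₕ/N = (0.3438, 0.2570, 0.2647, 0.1346).
x̄_st = Σ Wₕ·x̄ₕ = 0.3438·125.58 + 0.2570·119.91 + 0.2647·114.39 + 0.1346·131.89 ≈ 122.0105...
→ 122.01.

122.01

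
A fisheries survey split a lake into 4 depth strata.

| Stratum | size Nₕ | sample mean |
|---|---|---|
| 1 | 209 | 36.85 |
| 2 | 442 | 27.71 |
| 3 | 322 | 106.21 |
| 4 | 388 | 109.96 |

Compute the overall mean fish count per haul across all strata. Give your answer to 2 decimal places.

71.13

N = 1361; weights Wₕ = Nₕ/N = (0.1536, 0.3248, 0.2366, 0.2851).
x̄_st = Σ Wₕ·x̄ₕ = 0.1536·36.85 + 0.3248·27.71 + 0.2366·106.21 + 0.2851·109.96 ≈ 71.1341...
→ 71.13.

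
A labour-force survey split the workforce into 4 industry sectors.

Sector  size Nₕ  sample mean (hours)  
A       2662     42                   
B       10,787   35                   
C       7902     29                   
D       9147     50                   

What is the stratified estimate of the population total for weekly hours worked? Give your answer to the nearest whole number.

A: 2662·42 = 111804
B: 10787·35 = 377545
C: 7902·29 = 229158
D: 9147·50 = 457350
τ̂ = Σ Nₕx̄ₕ = 1175857.

1175857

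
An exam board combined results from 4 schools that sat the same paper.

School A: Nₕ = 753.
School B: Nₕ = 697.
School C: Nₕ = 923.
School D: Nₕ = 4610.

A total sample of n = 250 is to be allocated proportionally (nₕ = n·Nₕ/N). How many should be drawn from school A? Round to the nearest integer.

27

Share of school A = 753/6983 = 0.10783.
Allocate 250 × 0.10783 = 26.958... → 27.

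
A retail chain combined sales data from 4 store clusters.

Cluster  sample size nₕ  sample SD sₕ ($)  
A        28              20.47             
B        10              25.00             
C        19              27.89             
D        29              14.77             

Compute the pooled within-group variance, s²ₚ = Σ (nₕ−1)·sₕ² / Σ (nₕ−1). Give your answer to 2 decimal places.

Degrees of freedom: 27 + 9 + 18 + 28 = 82.
Σ(nₕ−1)sₕ² = 27·419.0209 + 9·625 + 18·777.8521 + 28·218.1529 = 37048.1833.
s²ₚ = 37048.1833 / 82 = 451.8071... → 451.81.

451.81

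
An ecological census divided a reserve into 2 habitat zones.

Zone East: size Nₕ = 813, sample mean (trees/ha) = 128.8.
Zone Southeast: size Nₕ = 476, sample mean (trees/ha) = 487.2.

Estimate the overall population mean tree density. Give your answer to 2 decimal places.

N = 813 + 476 = 1289.
The stratified mean weights each stratum mean by its population share Nₕ/N.
Σ Nₕx̄ₕ = 813·128.8 + 476·487.2 = 104714.4 + 231907.2 = 336621.6.
Divide by N: 336621.6 / 1289 = 261.1494... → 261.15.

261.15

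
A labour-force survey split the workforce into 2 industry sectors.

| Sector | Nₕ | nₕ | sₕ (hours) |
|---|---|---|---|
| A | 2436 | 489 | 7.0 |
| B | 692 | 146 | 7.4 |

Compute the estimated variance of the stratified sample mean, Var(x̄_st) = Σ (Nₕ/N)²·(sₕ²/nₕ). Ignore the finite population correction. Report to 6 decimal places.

0.079129

N = 3128; Wₕ = Nₕ/N.
sector A: (2436/3128)²·7.0²/489 = 0.060772668
sector B: (692/3128)²·7.4²/146 = 0.018356475
Sum = 0.079129142 → 0.079129.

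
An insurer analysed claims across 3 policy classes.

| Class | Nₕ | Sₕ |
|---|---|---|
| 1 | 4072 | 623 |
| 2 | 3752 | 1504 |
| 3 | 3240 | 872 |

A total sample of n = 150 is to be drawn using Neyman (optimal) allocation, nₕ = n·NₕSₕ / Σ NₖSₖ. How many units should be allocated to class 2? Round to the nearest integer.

Σ NₕSₕ = 4072·623 + 3752·1504 + 3240·872 = 11005144.
Share for 2: 5643008/11005144 = 0.51276.
n_2 = 150 × 0.51276 = 76.914... → 77.

77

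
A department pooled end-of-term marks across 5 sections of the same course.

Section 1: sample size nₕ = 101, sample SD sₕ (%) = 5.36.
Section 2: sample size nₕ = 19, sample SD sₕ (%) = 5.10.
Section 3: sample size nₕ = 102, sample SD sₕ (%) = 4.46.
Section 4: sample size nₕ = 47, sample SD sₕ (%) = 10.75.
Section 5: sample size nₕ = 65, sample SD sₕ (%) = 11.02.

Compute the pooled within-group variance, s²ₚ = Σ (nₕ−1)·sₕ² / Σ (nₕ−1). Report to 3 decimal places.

56.043

Degrees of freedom: 100 + 18 + 101 + 46 + 64 = 329.
Σ(nₕ−1)sₕ² = 100·28.7296 + 18·26.01 + 101·19.8916 + 46·115.5625 + 64·121.4404 = 18438.2522.
s²ₚ = 18438.2522 / 329 = 56.04332... → 56.043.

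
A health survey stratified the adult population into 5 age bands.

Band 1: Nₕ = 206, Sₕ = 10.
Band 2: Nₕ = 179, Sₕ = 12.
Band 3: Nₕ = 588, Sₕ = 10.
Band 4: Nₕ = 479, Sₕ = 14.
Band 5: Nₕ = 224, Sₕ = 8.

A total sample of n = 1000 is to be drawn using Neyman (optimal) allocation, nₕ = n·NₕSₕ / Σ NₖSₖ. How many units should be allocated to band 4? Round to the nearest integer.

361

Σ NₕSₕ = 206·10 + 179·12 + 588·10 + 479·14 + 224·8 = 18586.
Share for 4: 6706/18586 = 0.36081.
n_4 = 1000 × 0.36081 = 360.809... → 361.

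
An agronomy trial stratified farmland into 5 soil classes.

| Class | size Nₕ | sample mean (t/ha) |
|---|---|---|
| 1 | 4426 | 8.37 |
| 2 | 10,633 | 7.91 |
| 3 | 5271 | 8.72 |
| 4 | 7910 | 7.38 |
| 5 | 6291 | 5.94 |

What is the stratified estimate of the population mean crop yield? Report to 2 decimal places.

N = 34531; weights Wₕ = Nₕ/N = (0.1282, 0.3079, 0.1526, 0.2291, 0.1822).
x̄_st = Σ Wₕ·x̄ₕ = 0.1282·8.37 + 0.3079·7.91 + 0.1526·8.72 + 0.2291·7.38 + 0.1822·5.94 ≈ 7.6123...
→ 7.61.

7.61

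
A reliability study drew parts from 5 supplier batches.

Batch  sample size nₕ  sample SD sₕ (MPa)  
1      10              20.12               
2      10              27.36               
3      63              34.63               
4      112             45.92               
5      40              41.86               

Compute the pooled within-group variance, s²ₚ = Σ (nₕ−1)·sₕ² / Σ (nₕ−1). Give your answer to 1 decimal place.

1683.2

1: (10−1)·20.12² = 9·404.8144 = 3643.3296
2: (10−1)·27.36² = 9·748.5696 = 6737.1264
3: (63−1)·34.63² = 62·1199.2369 = 74352.6878
4: (112−1)·45.92² = 111·2108.6464 = 234059.7504
5: (40−1)·41.86² = 39·1752.2596 = 68338.1244
Numerator = 387131.0186; denominator = Σ(nₕ−1) = 230.
s²ₚ = 387131.0186/230 = 1683.178... → 1683.2.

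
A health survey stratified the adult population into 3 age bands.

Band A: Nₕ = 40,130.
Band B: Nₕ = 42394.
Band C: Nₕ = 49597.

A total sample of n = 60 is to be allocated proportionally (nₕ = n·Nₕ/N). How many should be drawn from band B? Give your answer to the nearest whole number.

19

Share of band B = 42394/132121 = 0.32087.
Allocate 60 × 0.32087 = 19.252... → 19.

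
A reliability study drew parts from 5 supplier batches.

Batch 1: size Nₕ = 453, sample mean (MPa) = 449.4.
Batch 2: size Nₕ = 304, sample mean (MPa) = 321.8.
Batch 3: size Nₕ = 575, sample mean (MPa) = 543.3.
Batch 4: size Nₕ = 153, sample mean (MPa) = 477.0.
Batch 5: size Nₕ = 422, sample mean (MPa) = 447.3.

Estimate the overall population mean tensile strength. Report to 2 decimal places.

459.12

x̄_st = (Σ Nₕx̄ₕ) / (Σ Nₕ) = (453·449.4 + 304·321.8 + 575·543.3 + 153·477.0 + 422·447.3) / 1907
= 875544.5 / 1907 = 459.1214... → 459.12.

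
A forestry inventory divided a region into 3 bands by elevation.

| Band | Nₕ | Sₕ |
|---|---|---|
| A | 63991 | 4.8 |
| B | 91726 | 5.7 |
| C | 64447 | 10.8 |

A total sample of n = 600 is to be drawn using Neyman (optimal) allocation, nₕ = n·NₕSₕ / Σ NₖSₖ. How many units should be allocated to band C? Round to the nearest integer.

A: NₕSₕ = 63991·4.8 = 307156.8
B: NₕSₕ = 91726·5.7 = 522838.2
C: NₕSₕ = 64447·10.8 = 696027.6
Σ NₕSₕ = 1526022.6.
n_C = 600·696027.6/1526022.6 = 273.663... → 274.

274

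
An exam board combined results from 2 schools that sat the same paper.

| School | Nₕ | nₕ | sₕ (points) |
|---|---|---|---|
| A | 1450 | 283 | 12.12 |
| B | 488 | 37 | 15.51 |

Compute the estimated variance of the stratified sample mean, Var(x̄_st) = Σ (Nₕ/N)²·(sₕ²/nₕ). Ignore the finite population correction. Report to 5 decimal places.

0.70281

N = 1938. Term for each stratum: Wₕ²sₕ²/nₕ.
Var(x̄_st) = 0.29056765 + 0.41224365 = 0.70281130 → 0.70281.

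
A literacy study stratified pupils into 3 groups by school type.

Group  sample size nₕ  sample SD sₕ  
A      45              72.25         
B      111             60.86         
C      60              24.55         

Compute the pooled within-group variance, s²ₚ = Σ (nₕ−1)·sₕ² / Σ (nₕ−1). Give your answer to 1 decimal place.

3158.1

A: (45−1)·72.25² = 44·5220.0625 = 229682.75
B: (111−1)·60.86² = 110·3703.9396 = 407433.356
C: (60−1)·24.55² = 59·602.7025 = 35559.4475
Numerator = 672675.5535; denominator = Σ(nₕ−1) = 213.
s²ₚ = 672675.5535/213 = 3158.101... → 3158.1.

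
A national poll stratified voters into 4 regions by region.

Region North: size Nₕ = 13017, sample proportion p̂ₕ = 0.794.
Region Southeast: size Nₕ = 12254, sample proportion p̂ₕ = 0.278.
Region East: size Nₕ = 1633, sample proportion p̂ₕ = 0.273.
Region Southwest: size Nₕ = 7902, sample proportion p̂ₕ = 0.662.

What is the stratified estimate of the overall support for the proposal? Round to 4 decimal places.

0.5579

N = 13017 + 12254 + 1633 + 7902 = 34806.
Overall proportion = Σ (Nₕ/N)·p̂ₕ.
Σ Nₕp̂ₕ = 10335.498 + 3406.612 + 445.809 + 5231.124 = 19419.043.
19419.043 / 34806 = 0.557922... → 0.5579.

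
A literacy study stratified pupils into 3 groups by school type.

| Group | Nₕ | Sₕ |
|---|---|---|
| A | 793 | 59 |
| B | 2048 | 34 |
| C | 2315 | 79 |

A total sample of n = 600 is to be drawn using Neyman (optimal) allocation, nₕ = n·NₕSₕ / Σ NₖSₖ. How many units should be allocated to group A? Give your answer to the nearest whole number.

Σ NₕSₕ = 793·59 + 2048·34 + 2315·79 = 299304.
Share for A: 46787/299304 = 0.15632.
n_A = 600 × 0.15632 = 93.792... → 94.

94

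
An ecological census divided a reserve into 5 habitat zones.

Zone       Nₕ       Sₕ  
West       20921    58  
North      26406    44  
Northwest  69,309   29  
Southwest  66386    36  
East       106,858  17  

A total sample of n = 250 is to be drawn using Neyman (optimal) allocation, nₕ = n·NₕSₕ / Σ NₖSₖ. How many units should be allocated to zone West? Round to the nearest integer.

35

West: NₕSₕ = 20921·58 = 1213418
North: NₕSₕ = 26406·44 = 1161864
Northwest: NₕSₕ = 69309·29 = 2009961
Southwest: NₕSₕ = 66386·36 = 2389896
East: NₕSₕ = 106858·17 = 1816586
Σ NₕSₕ = 8591725.
n_West = 250·1213418/8591725 = 35.308... → 35.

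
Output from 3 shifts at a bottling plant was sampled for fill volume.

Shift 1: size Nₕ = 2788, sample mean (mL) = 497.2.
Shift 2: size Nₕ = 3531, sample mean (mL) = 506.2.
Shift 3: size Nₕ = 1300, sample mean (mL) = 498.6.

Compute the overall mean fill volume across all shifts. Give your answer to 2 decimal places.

N = 2788 + 3531 + 1300 = 7619.
Weight each subgroup mean by Nₕ/N and sum.
Σ Nₕx̄ₕ = 2788·497.2 + 3531·506.2 + 1300·498.6 = 1386193.6 + 1787392.2 + 648180 = 3821765.8.
Divide by N: 3821765.8 / 7619 = 501.6099... → 501.61.

501.61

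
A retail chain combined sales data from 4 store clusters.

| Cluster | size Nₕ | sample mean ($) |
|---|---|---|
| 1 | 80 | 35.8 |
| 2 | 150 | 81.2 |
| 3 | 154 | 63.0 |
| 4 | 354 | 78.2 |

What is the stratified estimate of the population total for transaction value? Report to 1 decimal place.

52428.8

1: 80·35.8 = 2864
2: 150·81.2 = 12180
3: 154·63.0 = 9702
4: 354·78.2 = 27682.8
τ̂ = Σ Nₕx̄ₕ = 52428.8.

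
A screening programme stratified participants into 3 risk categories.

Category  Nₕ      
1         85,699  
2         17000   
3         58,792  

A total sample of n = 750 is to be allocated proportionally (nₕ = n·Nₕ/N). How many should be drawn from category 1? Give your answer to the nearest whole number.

N = 85699 + 17000 + 58792 = 161491.
n_1 = 750·85699/161491 = 398.005... → 398.

398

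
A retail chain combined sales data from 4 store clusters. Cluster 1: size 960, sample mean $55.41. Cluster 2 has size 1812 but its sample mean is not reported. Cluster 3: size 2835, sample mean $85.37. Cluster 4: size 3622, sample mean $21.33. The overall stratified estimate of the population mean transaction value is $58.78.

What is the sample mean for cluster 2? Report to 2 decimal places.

93.82

Σ Nₕx̄ₕ = N·μ, so 1812·x̄_2 = 9229·58.78 − (960·55.41 + 2835·85.37 + 3622·21.33).
= 542480.62 − 372474.81 = 170005.81.
x̄_2 = 170005.81 / 1812 = 93.8222... → 93.82.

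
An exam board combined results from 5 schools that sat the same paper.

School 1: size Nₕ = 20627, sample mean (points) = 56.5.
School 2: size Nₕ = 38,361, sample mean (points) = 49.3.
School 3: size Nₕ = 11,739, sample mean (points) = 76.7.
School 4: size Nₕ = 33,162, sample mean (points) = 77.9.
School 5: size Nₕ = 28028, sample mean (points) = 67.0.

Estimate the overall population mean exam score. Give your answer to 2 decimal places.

63.81

x̄_st = (Σ Nₕx̄ₕ) / (Σ Nₕ) = (20627·56.5 + 38361·49.3 + 11739·76.7 + 33162·77.9 + 28028·67.0) / 131917
= 8418199.9 / 131917 = 63.8144... → 63.81.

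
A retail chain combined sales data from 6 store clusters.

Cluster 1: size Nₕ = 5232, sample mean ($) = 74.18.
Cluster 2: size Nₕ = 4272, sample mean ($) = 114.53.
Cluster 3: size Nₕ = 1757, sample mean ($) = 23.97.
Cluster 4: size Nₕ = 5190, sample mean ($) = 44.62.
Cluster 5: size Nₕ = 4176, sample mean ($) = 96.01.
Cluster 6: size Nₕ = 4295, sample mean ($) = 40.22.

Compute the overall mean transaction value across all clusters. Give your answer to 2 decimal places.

69.21

N = 24922; weights Wₕ = Nₕ/N = (0.2099, 0.1714, 0.0705, 0.2082, 0.1676, 0.1723).
x̄_st = Σ Wₕ·x̄ₕ = 0.2099·74.18 + 0.1714·114.53 + 0.0705·23.97 + 0.2082·44.62 + 0.1676·96.01 + 0.1723·40.22 ≈ 69.2062...
→ 69.21.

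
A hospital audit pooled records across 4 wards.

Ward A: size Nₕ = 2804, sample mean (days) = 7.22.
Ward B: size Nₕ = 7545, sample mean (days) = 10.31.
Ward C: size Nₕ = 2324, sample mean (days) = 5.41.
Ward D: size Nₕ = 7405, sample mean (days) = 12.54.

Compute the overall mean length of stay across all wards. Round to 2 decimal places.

10.13

x̄_st = (Σ Nₕx̄ₕ) / (Σ Nₕ) = (2804·7.22 + 7545·10.31 + 2324·5.41 + 7405·12.54) / 20078
= 203465.37 / 20078 = 10.1337... → 10.13.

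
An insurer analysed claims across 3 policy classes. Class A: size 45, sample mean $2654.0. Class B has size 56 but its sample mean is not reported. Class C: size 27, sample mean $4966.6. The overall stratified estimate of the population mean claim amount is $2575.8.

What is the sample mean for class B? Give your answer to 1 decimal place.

1360.3

Σ Nₕx̄ₕ = N·μ, so 56·x̄_B = 128·2575.8 − (45·2654.0 + 27·4966.6).
= 329702.4 − 253528.2 = 76174.2.
x̄_B = 76174.2 / 56 = 1360.254... → 1360.3.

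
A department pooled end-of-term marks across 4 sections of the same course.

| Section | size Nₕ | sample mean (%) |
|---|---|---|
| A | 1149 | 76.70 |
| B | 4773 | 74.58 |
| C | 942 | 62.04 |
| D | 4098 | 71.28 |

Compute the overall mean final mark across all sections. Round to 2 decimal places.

72.49

N = 1149 + 4773 + 942 + 4098 = 10962.
Weight each subgroup mean by Nₕ/N and sum.
Σ Nₕx̄ₕ = 1149·76.70 + 4773·74.58 + 942·62.04 + 4098·71.28 = 88128.3 + 355970.34 + 58441.68 + 292105.44 = 794645.76.
Divide by N: 794645.76 / 10962 = 72.4909... → 72.49.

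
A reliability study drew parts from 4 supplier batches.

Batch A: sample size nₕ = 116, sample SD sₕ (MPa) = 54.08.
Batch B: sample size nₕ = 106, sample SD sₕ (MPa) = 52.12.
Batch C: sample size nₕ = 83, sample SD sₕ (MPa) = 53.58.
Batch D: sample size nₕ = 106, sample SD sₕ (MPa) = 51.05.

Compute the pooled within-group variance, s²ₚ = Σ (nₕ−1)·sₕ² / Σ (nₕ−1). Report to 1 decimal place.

2777.9

Degrees of freedom: 115 + 105 + 82 + 105 = 407.
Σ(nₕ−1)sₕ² = 115·2924.6464 + 105·2716.4944 + 82·2870.8164 + 105·2606.1025 = 1130613.9553.
s²ₚ = 1130613.9553 / 407 = 2777.921... → 2777.9.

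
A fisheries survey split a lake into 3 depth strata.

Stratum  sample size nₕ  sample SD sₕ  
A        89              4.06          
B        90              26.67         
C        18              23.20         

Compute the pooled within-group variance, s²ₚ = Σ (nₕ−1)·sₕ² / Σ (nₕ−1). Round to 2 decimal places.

A: (89−1)·4.06² = 88·16.4836 = 1450.5568
B: (90−1)·26.67² = 89·711.2889 = 63304.7121
C: (18−1)·23.20² = 17·538.24 = 9150.08
Numerator = 73905.3489; denominator = Σ(nₕ−1) = 194.
s²ₚ = 73905.3489/194 = 380.9554... → 380.96.

380.96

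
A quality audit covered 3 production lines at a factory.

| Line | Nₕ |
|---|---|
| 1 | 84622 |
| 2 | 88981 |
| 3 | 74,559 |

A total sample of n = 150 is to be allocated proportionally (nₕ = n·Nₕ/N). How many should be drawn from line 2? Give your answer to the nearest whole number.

54

N = 84622 + 88981 + 74559 = 248162.
n_2 = 150·88981/248162 = 53.784... → 54.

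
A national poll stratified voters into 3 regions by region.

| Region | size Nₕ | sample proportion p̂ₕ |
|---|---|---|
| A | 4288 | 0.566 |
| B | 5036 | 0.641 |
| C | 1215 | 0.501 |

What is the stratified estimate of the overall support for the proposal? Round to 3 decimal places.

0.594

N = 4288 + 5036 + 1215 = 10539.
Overall proportion = Σ (Nₕ/N)·p̂ₕ.
Σ Nₕp̂ₕ = 2427.008 + 3228.076 + 608.715 = 6263.799.
6263.799 / 10539 = 0.59434... → 0.594.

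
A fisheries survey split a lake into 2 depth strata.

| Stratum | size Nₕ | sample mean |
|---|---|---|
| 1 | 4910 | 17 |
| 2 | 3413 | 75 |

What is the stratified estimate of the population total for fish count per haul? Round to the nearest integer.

339445

1: 4910·17 = 83470
2: 3413·75 = 255975
τ̂ = Σ Nₕx̄ₕ = 339445.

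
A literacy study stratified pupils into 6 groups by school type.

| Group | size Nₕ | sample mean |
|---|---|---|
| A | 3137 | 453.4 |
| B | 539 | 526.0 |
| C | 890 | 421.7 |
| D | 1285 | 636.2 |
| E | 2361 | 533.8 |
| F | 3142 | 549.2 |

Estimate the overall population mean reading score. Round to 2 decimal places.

x̄_st = (Σ Nₕx̄ₕ) / (Σ Nₕ) = (3137·453.4 + 539·526.0 + 890·421.7 + 1285·636.2 + 2361·533.8 + 3142·549.2) / 11354
= 5884548 / 11354 = 518.2797... → 518.28.

518.28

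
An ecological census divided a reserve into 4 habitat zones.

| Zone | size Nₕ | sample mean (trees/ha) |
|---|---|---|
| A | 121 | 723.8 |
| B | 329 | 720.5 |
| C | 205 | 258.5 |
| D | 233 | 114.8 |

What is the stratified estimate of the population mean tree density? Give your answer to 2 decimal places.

x̄_st = (Σ Nₕx̄ₕ) / (Σ Nₕ) = (121·723.8 + 329·720.5 + 205·258.5 + 233·114.8) / 888
= 404365.2 / 888 = 455.3662... → 455.37.

455.37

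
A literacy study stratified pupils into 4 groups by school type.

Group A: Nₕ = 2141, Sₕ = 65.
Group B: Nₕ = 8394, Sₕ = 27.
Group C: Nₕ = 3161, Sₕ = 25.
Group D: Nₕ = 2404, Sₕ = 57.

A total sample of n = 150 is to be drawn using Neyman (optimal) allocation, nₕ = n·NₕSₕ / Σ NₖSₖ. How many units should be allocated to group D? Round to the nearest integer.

Σ NₕSₕ = 2141·65 + 8394·27 + 3161·25 + 2404·57 = 581856.
Share for D: 137028/581856 = 0.23550.
n_D = 150 × 0.23550 = 35.325... → 35.

35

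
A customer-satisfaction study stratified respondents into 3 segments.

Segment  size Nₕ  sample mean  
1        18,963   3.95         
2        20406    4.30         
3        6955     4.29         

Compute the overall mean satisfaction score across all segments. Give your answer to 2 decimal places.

4.16

N = 18963 + 20406 + 6955 = 46324.
Overall mean = Σ (Nₕ/N)·x̄ₕ — weight by population share, not a simple average.
Σ Nₕx̄ₕ = 18963·3.95 + 20406·4.30 + 6955·4.29 = 74903.85 + 87745.8 + 29836.95 = 192486.6.
Divide by N: 192486.6 / 46324 = 4.1552... → 4.16.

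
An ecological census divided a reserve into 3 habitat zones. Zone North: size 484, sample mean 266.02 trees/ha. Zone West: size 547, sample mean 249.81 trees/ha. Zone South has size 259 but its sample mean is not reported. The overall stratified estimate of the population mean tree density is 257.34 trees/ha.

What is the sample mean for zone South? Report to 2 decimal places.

257.02

N = 484 + 547 + 259 = 1290.
Overall total = μ·N = 257.34·1290 = 331968.6.
Subtract the known strata: 484·266.02 + 547·249.81 = 265399.75.
Remaining total for zone South: 331968.6 − 265399.75 = 66568.85.
Divide by its size: 66568.85 / 259 = 257.0226... → 257.02.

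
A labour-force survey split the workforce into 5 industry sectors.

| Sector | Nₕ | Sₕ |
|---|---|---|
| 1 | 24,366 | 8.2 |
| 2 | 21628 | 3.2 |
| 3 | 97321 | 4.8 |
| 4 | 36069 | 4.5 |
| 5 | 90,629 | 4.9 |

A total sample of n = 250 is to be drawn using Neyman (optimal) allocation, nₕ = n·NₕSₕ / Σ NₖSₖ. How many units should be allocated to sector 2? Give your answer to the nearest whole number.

1: NₕSₕ = 24366·8.2 = 199801.2
2: NₕSₕ = 21628·3.2 = 69209.6
3: NₕSₕ = 97321·4.8 = 467140.8
4: NₕSₕ = 36069·4.5 = 162310.5
5: NₕSₕ = 90629·4.9 = 444082.1
Σ NₕSₕ = 1342544.2.
n_2 = 250·69209.6/1342544.2 = 12.888... → 13.

13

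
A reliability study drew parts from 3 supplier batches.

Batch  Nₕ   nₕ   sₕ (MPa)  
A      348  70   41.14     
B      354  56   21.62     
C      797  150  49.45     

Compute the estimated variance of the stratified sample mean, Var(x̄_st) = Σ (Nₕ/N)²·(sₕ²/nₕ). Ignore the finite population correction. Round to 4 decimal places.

N = 1499; Wₕ = Nₕ/N.
batch A: (348/1499)²·41.14²/70 = 1.3031240
batch B: (354/1499)²·21.62²/56 = 0.4655074
batch C: (797/1499)²·49.45²/150 = 4.6084482
Sum = 6.3770797 → 6.3771.

6.3771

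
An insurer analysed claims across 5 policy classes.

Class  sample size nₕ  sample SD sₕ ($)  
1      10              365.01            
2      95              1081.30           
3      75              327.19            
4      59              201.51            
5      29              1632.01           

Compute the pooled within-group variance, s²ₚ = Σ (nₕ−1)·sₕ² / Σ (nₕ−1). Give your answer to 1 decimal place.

1: (10−1)·365.01² = 9·133232.3001 = 1199090.7009
2: (95−1)·1081.30² = 94·1169209.69 = 109905710.86
3: (75−1)·327.19² = 74·107053.2961 = 7921943.9114
4: (59−1)·201.51² = 58·40606.2801 = 2355164.2458
5: (29−1)·1632.01² = 28·2663456.6401 = 74576785.9228
Numerator = 195958695.6409; denominator = Σ(nₕ−1) = 263.
s²ₚ = 195958695.6409/263 = 745090.097... → 745090.1.

745090.1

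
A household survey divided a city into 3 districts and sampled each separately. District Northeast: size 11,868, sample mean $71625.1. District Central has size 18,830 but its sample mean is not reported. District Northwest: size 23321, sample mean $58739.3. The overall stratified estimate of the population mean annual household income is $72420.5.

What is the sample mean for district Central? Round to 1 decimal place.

89866.0

Σ Nₕx̄ₕ = N·μ, so 18830·x̄_Central = 54019·72420.5 − (11868·71625.1 + 23321·58739.3).
= 3912082989.5 − 2219905902.1 = 1692177087.4.
x̄_Central = 1692177087.4 / 18830 = 89866.016... → 89866.0.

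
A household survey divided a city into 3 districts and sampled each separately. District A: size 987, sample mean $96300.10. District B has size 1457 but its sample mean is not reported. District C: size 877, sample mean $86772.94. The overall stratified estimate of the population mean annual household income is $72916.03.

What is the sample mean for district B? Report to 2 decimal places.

48734.43

Σ Nₕx̄ₕ = N·μ, so 1457·x̄_B = 3321·72916.03 − (987·96300.10 + 877·86772.94).
= 242154135.63 − 171148067.08 = 71006068.55.
x̄_B = 71006068.55 / 1457 = 48734.4328... → 48734.43.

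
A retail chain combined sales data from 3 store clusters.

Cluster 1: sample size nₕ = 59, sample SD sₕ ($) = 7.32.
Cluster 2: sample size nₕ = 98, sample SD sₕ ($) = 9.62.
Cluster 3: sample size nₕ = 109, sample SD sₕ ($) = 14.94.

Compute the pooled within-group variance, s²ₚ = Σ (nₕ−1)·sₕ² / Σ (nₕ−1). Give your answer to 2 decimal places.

137.61

Degrees of freedom: 58 + 97 + 108 = 263.
Σ(nₕ−1)sₕ² = 58·53.5824 + 97·92.5444 + 108·223.2036 = 36190.5748.
s²ₚ = 36190.5748 / 263 = 137.6067... → 137.61.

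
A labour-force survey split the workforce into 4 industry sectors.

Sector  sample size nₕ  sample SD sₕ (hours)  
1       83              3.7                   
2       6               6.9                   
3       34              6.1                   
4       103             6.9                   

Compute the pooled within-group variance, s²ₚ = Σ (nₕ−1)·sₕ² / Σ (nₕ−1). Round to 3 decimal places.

33.535

1: (83−1)·3.7² = 82·13.69 = 1122.58
2: (6−1)·6.9² = 5·47.61 = 238.05
3: (34−1)·6.1² = 33·37.21 = 1227.93
4: (103−1)·6.9² = 102·47.61 = 4856.22
Numerator = 7444.78; denominator = Σ(nₕ−1) = 222.
s²ₚ = 7444.78/222 = 33.53505... → 33.535.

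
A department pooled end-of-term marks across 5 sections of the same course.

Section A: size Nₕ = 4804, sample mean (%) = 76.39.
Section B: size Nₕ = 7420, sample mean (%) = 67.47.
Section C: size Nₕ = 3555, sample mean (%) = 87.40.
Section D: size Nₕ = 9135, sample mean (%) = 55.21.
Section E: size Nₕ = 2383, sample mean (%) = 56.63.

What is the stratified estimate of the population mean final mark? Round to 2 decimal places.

x̄_st = (Σ Nₕx̄ₕ) / (Σ Nₕ) = (4804·76.39 + 7420·67.47 + 3555·87.40 + 9135·55.21 + 2383·56.63) / 27297
= 1817604.6 / 27297 = 66.5862... → 66.59.

66.59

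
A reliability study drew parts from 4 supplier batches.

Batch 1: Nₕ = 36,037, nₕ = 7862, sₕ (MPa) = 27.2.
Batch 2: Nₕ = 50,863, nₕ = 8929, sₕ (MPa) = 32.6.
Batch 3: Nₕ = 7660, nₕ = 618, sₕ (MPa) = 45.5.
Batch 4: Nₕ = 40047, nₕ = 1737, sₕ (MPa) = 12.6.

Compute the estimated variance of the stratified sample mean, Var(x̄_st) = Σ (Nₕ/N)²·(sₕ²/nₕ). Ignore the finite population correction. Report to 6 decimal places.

0.042677

N = 134607. Term for each stratum: Wₕ²sₕ²/nₕ.
Var(x̄_st) = 0.006744764 + 0.016994212 + 0.010848172 + 0.008089952 = 0.042677100 → 0.042677.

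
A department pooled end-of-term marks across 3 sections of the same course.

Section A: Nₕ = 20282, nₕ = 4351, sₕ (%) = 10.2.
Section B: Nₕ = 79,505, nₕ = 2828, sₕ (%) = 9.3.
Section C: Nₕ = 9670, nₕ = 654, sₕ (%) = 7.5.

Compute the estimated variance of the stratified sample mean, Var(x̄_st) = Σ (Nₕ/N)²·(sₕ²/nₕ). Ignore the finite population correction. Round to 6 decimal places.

N = 109457. Term for each stratum: Wₕ²sₕ²/nₕ.
Var(x̄_st) = 0.000821005 + 0.016135718 + 0.000671291 = 0.017628014 → 0.017628.

0.017628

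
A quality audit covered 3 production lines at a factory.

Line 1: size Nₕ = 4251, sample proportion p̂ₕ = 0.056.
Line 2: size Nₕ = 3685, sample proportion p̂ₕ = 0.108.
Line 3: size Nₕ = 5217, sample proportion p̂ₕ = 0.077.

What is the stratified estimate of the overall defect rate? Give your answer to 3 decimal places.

0.079

N = 4251 + 3685 + 5217 = 13153.
Overall proportion = Σ (Nₕ/N)·p̂ₕ.
Σ Nₕp̂ₕ = 238.056 + 397.98 + 401.709 = 1037.745.
1037.745 / 13153 = 0.07890... → 0.079.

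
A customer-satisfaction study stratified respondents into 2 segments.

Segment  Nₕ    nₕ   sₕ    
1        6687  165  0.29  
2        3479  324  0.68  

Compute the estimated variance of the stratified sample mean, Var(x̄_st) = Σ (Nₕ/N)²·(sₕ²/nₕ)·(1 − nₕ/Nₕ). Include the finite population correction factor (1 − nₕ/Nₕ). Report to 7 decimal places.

N = 10166; Wₕ = Nₕ/N.
segment 1: (6687/10166)²·0.29²/165·(1 − 165/6687) = 0.0002150919
segment 2: (3479/10166)²·0.68²/324·(1 − 324/3479) = 0.0001515746
Sum = 0.0003666664 → 0.0003667.

0.0003667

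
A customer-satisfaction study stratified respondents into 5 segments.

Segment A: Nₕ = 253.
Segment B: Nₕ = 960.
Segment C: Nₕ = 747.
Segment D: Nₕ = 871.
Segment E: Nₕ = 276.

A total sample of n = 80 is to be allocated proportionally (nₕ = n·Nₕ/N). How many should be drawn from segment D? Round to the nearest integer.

22

Share of segment D = 871/3107 = 0.28033.
Allocate 80 × 0.28033 = 22.427... → 22.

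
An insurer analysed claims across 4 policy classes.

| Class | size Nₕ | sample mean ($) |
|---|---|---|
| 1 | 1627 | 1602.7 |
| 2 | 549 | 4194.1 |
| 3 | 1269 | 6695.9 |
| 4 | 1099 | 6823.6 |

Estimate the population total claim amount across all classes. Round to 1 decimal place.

20906387.3

Estimate total by summing Nₕ·x̄ₕ over strata.
1627·1602.7 + 549·4194.1 + 1269·6695.9 + 1099·6823.6 = 2607592.9 + 2302560.9 + 8497097.1 + 7499136.4 = 20906387.3.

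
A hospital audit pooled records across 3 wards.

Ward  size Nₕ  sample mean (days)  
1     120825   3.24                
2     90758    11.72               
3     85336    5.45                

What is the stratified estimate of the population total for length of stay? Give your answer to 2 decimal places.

Population total = Σ Nₕ·x̄ₕ (each stratum's size times its mean).
120825·3.24 + 90758·11.72 + 85336·5.45 = 391473 + 1063683.76 + 465081.2 = 1920237.96.

1920237.96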